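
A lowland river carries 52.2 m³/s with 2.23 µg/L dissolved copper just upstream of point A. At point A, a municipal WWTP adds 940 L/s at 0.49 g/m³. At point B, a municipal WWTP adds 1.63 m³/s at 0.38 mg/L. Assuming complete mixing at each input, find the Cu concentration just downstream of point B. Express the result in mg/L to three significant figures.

2.23 µg/L = 0.00223 mg/L.
940 L/s = 0.94 m³/s.
After input A: C = (52.2·0.00223 + 0.94·0.49) / 53.14 = 0.01086 mg/L.
After input B: C = (53.14·0.01086 + 1.63·0.38) / 54.77 = 0.02184 mg/L.

0.0218 mg/L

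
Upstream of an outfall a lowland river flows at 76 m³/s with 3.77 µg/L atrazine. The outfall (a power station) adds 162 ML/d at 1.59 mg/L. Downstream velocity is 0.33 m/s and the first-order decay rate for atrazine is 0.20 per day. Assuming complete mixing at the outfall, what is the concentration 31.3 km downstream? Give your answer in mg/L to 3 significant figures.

162 ML/d = 1.875 m³/s.
3.77 µg/L = 0.00377 mg/L.
After complete mixing, C₀ = (1.875·1.59 + 76·0.00377) / 77.88 = 0.04196 mg/L.
Travel time t = 3.13e+04 m / 0.33 m/s = 9.485e+04 s = 1.098 d.
C = 0.04196·exp(−0.20·1.098) = 0.04196·0.8029 = 0.03369 mg/L.

0.0337 mg/L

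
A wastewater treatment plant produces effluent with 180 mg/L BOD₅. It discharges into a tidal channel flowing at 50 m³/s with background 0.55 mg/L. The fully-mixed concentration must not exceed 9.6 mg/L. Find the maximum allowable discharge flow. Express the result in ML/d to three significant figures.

Mass balance at complete mixing: C_std·(Q_w + Q_r) = Q_w·C_e + Q_r·C_b.
Rearranging, Q_w = Q_r·(C_std − C_b)/(C_e − C_std) = 50·(9.6 − 0.55) / (180 − 9.6) = 2.656 m³/s.
= 229.4 ML/d.

229 ML/d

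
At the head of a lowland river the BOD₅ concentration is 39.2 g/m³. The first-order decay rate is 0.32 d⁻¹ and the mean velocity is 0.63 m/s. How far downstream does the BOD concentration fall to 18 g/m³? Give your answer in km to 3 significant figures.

132 km

From C = C₀·e^(−kt), t = ln(C₀/C)/k = ln(39.2/18)/0.32 = 0.7783/0.32 = 2.432 d.
Distance = v·t = 0.63 m/s × 2.101e+05 s = 1.324e+05 m = 132.4 km.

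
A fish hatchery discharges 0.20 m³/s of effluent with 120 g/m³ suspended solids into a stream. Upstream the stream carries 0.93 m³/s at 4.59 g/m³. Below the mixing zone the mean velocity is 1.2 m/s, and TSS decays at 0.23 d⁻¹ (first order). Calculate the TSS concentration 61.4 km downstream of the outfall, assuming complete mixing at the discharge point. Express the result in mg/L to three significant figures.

After complete mixing, C₀ = (0.2·120 + 0.93·4.59) / 1.13 = 25.02 mg/L.
Travel time t = 6.14e+04 m / 1.2 m/s = 5.117e+04 s = 0.5922 d.
C = 25.02·exp(−0.23·0.5922) = 25.02·0.8727 = 21.83 mg/L.

21.8 mg/L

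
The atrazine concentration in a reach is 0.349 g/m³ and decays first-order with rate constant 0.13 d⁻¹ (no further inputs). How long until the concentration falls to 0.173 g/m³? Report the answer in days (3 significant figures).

t = ln(C₀/C)/k = ln(0.349/0.173)/0.13 = 0.7018/0.13 = 5.398 d.

5.40 d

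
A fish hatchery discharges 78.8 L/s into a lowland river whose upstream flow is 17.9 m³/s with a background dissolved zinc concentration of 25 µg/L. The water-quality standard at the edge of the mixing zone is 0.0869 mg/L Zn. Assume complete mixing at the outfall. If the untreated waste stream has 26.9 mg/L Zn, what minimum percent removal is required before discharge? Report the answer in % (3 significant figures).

78.8 L/s = 0.0788 m³/s.
25 µg/L = 0.025 mg/L.
Mass balance: 0.0869·17.98 = 0.0788·Cₑ + 17.9·0.025.
Cₑ = (1.562 − 0.4475) / 0.0788 = 14.15 mg/L.
Required removal = 1 − 14.15/26.9 = 47.41 %.

47.4 %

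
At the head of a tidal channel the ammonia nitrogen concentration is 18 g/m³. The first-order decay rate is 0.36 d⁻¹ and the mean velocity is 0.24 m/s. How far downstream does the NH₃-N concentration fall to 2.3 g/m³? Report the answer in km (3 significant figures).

119 km

From C = C₀·e^(−kt), t = ln(C₀/C)/k = ln(18/2.3)/0.36 = 2.057/0.36 = 5.715 d.
Distance = v·t = 0.24 m/s × 4.938e+05 s = 1.185e+05 m = 118.5 km.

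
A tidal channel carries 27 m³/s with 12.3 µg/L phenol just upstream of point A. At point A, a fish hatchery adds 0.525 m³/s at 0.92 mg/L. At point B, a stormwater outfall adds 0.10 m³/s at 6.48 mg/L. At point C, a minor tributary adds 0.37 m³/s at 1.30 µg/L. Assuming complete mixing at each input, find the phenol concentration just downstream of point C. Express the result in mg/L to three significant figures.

12.3 µg/L = 0.0123 mg/L.
After input A: C = (27·0.0123 + 0.525·0.92) / 27.52 = 0.02961 mg/L.
After input B: C = (27.52·0.02961 + 0.1·6.48) / 27.62 = 0.05296 mg/L.
1.30 µg/L = 0.0013 mg/L.
After input C: C = (27.62·0.05296 + 0.37·0.0013) / 28 = 0.05228 mg/L.

0.0523 mg/L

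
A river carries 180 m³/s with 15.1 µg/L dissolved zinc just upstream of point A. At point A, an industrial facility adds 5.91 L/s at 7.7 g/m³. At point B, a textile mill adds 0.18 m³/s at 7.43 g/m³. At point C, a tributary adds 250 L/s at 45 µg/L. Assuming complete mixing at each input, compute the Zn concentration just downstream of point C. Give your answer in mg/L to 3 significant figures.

0.0228 mg/L

15.1 µg/L = 0.0151 mg/L.
5.91 L/s = 0.00591 m³/s.
After input A: C = (180·0.0151 + 0.00591·7.7) / 180 = 0.01535 mg/L.
After input B: C = (180·0.01535 + 0.18·7.43) / 180.2 = 0.02276 mg/L.
250 L/s = 0.25 m³/s.
45 µg/L = 0.045 mg/L.
After input C: C = (180.2·0.02276 + 0.25·0.045) / 180.4 = 0.02279 mg/L.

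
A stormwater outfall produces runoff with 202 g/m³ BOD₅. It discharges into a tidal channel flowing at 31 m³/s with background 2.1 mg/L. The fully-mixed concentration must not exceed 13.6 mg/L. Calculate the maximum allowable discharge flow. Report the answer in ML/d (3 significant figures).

Mass balance at complete mixing: C_std·(Q_w + Q_r) = Q_w·C_e + Q_r·C_b.
Rearranging, Q_w = Q_r·(C_std − C_b)/(C_e − C_std) = 31·(13.6 − 2.1) / (202 − 13.6) = 1.892 m³/s.
= 163.5 ML/d.

163 ML/d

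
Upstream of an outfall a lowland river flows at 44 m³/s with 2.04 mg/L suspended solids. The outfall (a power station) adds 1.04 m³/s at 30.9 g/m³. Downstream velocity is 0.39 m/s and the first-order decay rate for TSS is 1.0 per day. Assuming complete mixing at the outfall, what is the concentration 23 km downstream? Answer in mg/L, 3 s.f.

1.37 mg/L

After complete mixing, C₀ = (1.04·30.9 + 44·2.04) / 45.04 = 2.706 mg/L.
Travel time t = 2.3e+04 m / 0.39 m/s = 5.897e+04 s = 0.6826 d.
C = 2.706·exp(−1.0·0.6826) = 2.706·0.5053 = 1.368 mg/L.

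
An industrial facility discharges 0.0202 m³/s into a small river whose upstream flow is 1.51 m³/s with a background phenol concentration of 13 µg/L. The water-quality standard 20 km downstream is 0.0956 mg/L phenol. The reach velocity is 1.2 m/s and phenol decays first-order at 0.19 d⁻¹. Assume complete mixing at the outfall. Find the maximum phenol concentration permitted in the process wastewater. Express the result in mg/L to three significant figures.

6.54 mg/L

13 µg/L = 0.013 mg/L.
Travel time to the compliance point: t = 2e+04/1.2 = 1.667e+04 s = 0.1929 d; decay factor exp(−0.19·0.1929) = 0.964.
So the concentration just after mixing may be at most 0.0956/0.964 = 0.09917 mg/L.
Mass balance: 0.09917·1.53 = 0.0202·Cₑ + 1.51·0.013.
Cₑ = (0.1517 − 0.01963) / 0.0202 = 6.541 mg/L.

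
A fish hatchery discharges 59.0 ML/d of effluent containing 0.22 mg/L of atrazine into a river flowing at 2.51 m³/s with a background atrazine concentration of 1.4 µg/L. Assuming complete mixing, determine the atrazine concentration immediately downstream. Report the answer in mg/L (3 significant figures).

0.0482 mg/L

59.0 ML/d = 0.6829 m³/s.
1.4 µg/L = 0.0014 mg/L.
By mass balance at complete mixing, C = (0.6829·0.22 + 2.51·0.0014) / (0.6829 + 2.51) = 0.1537/3.193 = 0.04815 mg/L.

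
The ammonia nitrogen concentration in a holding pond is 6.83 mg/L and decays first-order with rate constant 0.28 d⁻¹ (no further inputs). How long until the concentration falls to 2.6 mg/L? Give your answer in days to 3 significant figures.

3.45 d

t = ln(C₀/C)/k = ln(6.83/2.6)/0.28 = 0.9658/0.28 = 3.449 d.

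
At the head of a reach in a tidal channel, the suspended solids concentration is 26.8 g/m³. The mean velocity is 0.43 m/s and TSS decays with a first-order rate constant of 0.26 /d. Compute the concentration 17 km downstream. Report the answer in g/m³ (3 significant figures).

23.8 g/m³

Travel time t = 17 km / 0.43 m/s = 1.7e+04/0.43 = 3.953e+04 s = 0.4576 d.
First-order decay: C = 26.8·exp(−0.26·0.4576) = 26.8·0.8878 = 23.79 g/m³.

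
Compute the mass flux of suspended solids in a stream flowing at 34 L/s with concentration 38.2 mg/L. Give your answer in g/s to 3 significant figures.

34 L/s = 0.034 m³/s.
Mass flux = Q·C = 0.034 m³/s × 38.2 g/m³ = 1.299 g/s.

1.30 g/s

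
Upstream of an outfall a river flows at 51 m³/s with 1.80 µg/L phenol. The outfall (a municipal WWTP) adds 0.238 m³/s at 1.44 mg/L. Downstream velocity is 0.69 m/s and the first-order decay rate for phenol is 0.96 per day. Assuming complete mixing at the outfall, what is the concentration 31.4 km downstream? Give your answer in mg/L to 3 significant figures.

1.80 µg/L = 0.0018 mg/L.
After complete mixing, C₀ = (0.238·1.44 + 51·0.0018) / 51.24 = 0.00848 mg/L.
Travel time t = 3.14e+04 m / 0.69 m/s = 4.551e+04 s = 0.5267 d.
C = 0.00848·exp(−0.96·0.5267) = 0.00848·0.6031 = 0.005115 mg/L.

0.00511 mg/L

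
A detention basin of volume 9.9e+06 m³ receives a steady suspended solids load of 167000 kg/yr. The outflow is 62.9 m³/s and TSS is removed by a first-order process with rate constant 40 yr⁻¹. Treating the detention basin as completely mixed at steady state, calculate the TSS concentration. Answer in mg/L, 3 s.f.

Outflow Q = 62.9 m³/s × 3.156e+07 s/yr = 1.985e+09 m³/yr.
Steady-state CSTR mass balance: W = Q·C + k·V·C, so C = W/(Q + kV).
Q + kV = 1.985e+09 + 40·9.9e+06 = 2.381e+09 m³/yr.
C = 167000/2.381e+09 = 7.014e-05 kg/m³ = 0.07014 mg/L.

0.0701 mg/L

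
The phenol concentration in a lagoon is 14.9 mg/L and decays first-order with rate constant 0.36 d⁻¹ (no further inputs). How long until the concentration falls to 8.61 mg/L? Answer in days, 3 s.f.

t = ln(C₀/C)/k = ln(14.9/8.61)/0.36 = 0.5484/0.36 = 1.523 d.

1.52 d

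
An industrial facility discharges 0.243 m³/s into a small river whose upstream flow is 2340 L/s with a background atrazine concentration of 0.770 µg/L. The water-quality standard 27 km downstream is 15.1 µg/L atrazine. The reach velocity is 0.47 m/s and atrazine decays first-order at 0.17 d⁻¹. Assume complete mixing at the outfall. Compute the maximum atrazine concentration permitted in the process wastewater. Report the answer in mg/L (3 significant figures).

2340 L/s = 2.34 m³/s.
0.770 µg/L = 0.00077 mg/L.
15.1 µg/L = 0.0151 mg/L.
Travel time to the compliance point: t = 2.7e+04/0.47 = 5.745e+04 s = 0.6649 d; decay factor exp(−0.17·0.6649) = 0.8931.
So the concentration just after mixing may be at most 0.0151/0.8931 = 0.01691 mg/L.
Mass balance: 0.01691·2.583 = 0.243·Cₑ + 2.34·0.00077.
Cₑ = (0.04367 − 0.001802) / 0.243 = 0.1723 mg/L.

0.172 mg/L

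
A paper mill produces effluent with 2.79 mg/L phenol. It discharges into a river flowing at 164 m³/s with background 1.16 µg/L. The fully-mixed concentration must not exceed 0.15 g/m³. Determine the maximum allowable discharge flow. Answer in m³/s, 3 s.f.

9.25 m³/s

1.16 µg/L = 0.00116 mg/L.
Mass balance at complete mixing: C_std·(Q_w + Q_r) = Q_w·C_e + Q_r·C_b.
Rearranging, Q_w = Q_r·(C_std − C_b)/(C_e − C_std) = 164·(0.15 − 0.00116) / (2.79 − 0.15) = 9.246 m³/s.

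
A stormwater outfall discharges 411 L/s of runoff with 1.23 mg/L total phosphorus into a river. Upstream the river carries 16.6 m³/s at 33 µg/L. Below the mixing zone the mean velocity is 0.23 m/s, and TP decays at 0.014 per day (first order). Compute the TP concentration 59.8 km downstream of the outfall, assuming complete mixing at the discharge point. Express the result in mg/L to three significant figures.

0.0594 mg/L

411 L/s = 0.411 m³/s.
33 µg/L = 0.033 mg/L.
After complete mixing, C₀ = (0.411·1.23 + 16.6·0.033) / 17.01 = 0.06192 mg/L.
Travel time t = 5.98e+04 m / 0.23 m/s = 2.6e+05 s = 3.009 d.
C = 0.06192·exp(−0.014·3.009) = 0.06192·0.9587 = 0.05937 mg/L.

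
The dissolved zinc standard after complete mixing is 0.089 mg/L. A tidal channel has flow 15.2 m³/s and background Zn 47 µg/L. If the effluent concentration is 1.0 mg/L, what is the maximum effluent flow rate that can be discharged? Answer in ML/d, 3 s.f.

60.5 ML/d

47 µg/L = 0.047 mg/L.
Mass balance at complete mixing: C_std·(Q_w + Q_r) = Q_w·C_e + Q_r·C_b.
Rearranging, Q_w = Q_r·(C_std − C_b)/(C_e − C_std) = 15.2·(0.089 − 0.047) / (1 − 0.089) = 0.7008 m³/s.
= 60.55 ML/d.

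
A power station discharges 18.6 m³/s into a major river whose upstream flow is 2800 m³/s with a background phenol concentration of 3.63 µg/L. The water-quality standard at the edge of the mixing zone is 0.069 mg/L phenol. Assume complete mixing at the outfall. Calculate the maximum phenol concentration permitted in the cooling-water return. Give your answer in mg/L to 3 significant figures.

3.63 µg/L = 0.00363 mg/L.
Mass balance: 0.069·2819 = 18.6·Cₑ + 2800·0.00363.
Cₑ = (194.5 − 10.16) / 18.6 = 9.91 mg/L.

9.91 mg/L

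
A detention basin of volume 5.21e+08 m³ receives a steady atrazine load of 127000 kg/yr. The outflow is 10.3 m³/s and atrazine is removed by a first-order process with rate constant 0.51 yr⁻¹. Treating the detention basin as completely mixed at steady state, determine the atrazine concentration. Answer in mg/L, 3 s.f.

0.215 mg/L

Outflow Q = 10.3 m³/s × 3.156e+07 s/yr = 3.25e+08 m³/yr.
Steady-state CSTR mass balance: W = Q·C + k·V·C, so C = W/(Q + kV).
Q + kV = 3.25e+08 + 0.51·5.21e+08 = 5.908e+08 m³/yr.
C = 127000/5.908e+08 = 0.000215 kg/m³ = 0.215 mg/L.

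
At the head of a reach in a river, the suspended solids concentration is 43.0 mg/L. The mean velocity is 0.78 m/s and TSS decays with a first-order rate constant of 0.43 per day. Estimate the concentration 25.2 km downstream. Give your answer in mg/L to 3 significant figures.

36.6 mg/L

Travel time t = 25.2 km / 0.78 m/s = 2.52e+04/0.78 = 3.231e+04 s = 0.3739 d.
First-order decay: C = 43.0·exp(−0.43·0.3739) = 43.0·0.8515 = 36.61 mg/L.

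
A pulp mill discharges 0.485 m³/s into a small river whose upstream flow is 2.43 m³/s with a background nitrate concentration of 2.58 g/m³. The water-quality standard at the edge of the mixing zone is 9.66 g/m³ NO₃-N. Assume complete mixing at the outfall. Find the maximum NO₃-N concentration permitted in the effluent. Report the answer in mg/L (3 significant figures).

Mass balance: 9.66·2.915 = 0.485·Cₑ + 2.43·2.58.
Cₑ = (28.16 − 6.269) / 0.485 = 45.13 mg/L.

45.1 mg/L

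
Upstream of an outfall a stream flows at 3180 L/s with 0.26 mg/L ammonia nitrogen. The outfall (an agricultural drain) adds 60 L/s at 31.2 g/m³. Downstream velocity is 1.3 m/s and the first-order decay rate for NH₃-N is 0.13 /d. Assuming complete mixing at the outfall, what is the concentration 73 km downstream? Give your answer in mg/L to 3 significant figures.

60 L/s = 0.06 m³/s.
3180 L/s = 3.18 m³/s.
After complete mixing, C₀ = (0.06·31.2 + 3.18·0.26) / 3.24 = 0.833 mg/L.
Travel time t = 7.3e+04 m / 1.3 m/s = 5.615e+04 s = 0.6499 d.
C = 0.833·exp(−0.13·0.6499) = 0.833·0.919 = 0.7655 mg/L.

0.765 mg/L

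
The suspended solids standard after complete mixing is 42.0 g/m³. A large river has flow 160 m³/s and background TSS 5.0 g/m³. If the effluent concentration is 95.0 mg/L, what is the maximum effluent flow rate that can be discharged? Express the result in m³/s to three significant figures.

Mass balance at complete mixing: C_std·(Q_w + Q_r) = Q_w·C_e + Q_r·C_b.
Rearranging, Q_w = Q_r·(C_std − C_b)/(C_e − C_std) = 160·(42 − 5) / (95 − 42) = 111.7 m³/s.

112 m³/s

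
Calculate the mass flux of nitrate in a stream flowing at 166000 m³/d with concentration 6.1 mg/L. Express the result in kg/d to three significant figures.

166000 m³/d = 1.921 m³/s.
Mass flux = Q·C = 1.921 m³/s × 6.1 g/m³ = 11.72 g/s.
= 11.72 g/s × 86.4 = 1013 kg/d.

1010 kg/d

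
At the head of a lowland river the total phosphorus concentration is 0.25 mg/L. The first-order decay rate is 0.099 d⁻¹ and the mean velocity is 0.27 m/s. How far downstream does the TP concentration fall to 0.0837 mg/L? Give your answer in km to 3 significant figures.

From C = C₀·e^(−kt), t = ln(C₀/C)/k = ln(0.25/0.0837)/0.099 = 1.094/0.099 = 11.05 d.
Distance = v·t = 0.27 m/s × 9.55e+05 s = 2.578e+05 m = 257.8 km.

258 km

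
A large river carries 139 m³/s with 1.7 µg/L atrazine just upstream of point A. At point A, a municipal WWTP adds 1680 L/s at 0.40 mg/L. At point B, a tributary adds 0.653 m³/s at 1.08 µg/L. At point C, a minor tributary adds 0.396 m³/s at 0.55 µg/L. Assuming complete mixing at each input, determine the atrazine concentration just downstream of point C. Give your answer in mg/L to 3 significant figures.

0.00642 mg/L

1.7 µg/L = 0.0017 mg/L.
1680 L/s = 1.68 m³/s.
After input A: C = (139·0.0017 + 1.68·0.4) / 140.7 = 0.006456 mg/L.
1.08 µg/L = 0.00108 mg/L.
After input B: C = (140.7·0.006456 + 0.653·0.00108) / 141.3 = 0.006432 mg/L.
0.55 µg/L = 0.00055 mg/L.
After input C: C = (141.3·0.006432 + 0.396·0.00055) / 141.7 = 0.006415 mg/L.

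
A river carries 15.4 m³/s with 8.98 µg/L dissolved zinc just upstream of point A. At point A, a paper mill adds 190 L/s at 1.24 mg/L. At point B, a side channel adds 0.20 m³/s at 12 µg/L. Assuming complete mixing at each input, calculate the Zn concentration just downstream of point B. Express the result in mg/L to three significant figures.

8.98 µg/L = 0.00898 mg/L.
190 L/s = 0.19 m³/s.
After input A: C = (15.4·0.00898 + 0.19·1.24) / 15.59 = 0.02398 mg/L.
12 µg/L = 0.012 mg/L.
After input B: C = (15.59·0.02398 + 0.2·0.012) / 15.79 = 0.02383 mg/L.

0.0238 mg/L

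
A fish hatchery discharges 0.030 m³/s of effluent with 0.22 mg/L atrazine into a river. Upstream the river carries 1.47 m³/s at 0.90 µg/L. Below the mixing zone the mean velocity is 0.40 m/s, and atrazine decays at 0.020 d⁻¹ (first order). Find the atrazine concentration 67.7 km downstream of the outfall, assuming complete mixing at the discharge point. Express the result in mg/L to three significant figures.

0.00508 mg/L

0.90 µg/L = 0.0009 mg/L.
After complete mixing, C₀ = (0.03·0.22 + 1.47·0.0009) / 1.5 = 0.005282 mg/L.
Travel time t = 6.77e+04 m / 0.40 m/s = 1.692e+05 s = 1.959 d.
C = 0.005282·exp(−0.020·1.959) = 0.005282·0.9616 = 0.005079 mg/L.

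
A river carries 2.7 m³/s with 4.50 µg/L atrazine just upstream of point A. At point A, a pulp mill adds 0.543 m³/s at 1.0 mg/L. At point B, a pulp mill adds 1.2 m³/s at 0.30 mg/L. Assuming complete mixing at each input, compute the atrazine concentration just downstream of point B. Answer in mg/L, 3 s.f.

4.50 µg/L = 0.0045 mg/L.
After input A: C = (2.7·0.0045 + 0.543·1) / 3.243 = 0.1712 mg/L.
After input B: C = (3.243·0.1712 + 1.2·0.3) / 4.443 = 0.206 mg/L.

0.206 mg/L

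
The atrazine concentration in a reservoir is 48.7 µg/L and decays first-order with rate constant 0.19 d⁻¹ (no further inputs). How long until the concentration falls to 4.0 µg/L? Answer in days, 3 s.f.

t = ln(C₀/C)/k = ln(48.7/4.0)/0.19 = 2.499/0.19 = 13.15 d.

13.2 d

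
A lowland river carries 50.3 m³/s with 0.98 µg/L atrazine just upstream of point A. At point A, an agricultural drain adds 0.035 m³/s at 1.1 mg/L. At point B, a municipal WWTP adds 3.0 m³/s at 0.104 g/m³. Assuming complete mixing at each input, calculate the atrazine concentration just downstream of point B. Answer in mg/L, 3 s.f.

0.00750 mg/L

0.98 µg/L = 0.00098 mg/L.
After input A: C = (50.3·0.00098 + 0.035·1.1) / 50.33 = 0.001744 mg/L.
After input B: C = (50.33·0.001744 + 3·0.104) / 53.33 = 0.007496 mg/L.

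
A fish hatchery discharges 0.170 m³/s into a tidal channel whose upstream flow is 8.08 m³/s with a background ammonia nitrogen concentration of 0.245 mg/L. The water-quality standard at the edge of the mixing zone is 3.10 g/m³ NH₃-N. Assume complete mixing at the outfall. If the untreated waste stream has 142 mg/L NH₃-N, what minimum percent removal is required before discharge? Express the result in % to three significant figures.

Mass balance: 3.1·8.25 = 0.17·Cₑ + 8.08·0.245.
Cₑ = (25.57 − 1.98) / 0.17 = 138.8 mg/L.
Required removal = 1 − 138.8/142 = 2.256 %.

2.26 %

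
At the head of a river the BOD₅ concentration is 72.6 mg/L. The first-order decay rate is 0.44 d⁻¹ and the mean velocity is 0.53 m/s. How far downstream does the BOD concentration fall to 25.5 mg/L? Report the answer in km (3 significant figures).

From C = C₀·e^(−kt), t = ln(C₀/C)/k = ln(72.6/25.5)/0.44 = 1.046/0.44 = 2.378 d.
Distance = v·t = 0.53 m/s × 2.055e+05 s = 1.089e+05 m = 108.9 km.

109 km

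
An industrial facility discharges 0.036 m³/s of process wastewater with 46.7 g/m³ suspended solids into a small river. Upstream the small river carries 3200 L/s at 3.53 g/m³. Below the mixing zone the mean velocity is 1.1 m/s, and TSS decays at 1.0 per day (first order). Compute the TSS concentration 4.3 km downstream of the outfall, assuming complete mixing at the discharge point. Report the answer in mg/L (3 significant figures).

3.83 mg/L

3200 L/s = 3.2 m³/s.
After complete mixing, C₀ = (0.036·46.7 + 3.2·3.53) / 3.236 = 4.01 mg/L.
Travel time t = 4300 m / 1.1 m/s = 3909 s = 0.04524 d.
C = 4.01·exp(−1.0·0.04524) = 4.01·0.9558 = 3.833 mg/L.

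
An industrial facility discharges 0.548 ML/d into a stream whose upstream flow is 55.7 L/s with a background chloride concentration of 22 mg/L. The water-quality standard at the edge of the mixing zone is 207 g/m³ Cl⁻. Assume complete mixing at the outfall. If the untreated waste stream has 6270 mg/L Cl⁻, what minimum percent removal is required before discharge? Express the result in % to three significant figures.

70.8 %

0.548 ML/d = 0.006343 m³/s.
55.7 L/s = 0.0557 m³/s.
Mass balance: 207·0.06204 = 0.006343·Cₑ + 0.0557·22.
Cₑ = (12.84 − 1.225) / 0.006343 = 1832 mg/L.
Required removal = 1 − 1832/6270 = 70.79 %.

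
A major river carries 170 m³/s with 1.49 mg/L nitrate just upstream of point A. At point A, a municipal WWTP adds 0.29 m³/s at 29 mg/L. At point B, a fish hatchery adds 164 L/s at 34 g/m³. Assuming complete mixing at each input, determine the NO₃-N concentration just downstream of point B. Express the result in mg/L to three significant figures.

1.57 mg/L

After input A: C = (170·1.49 + 0.29·29) / 170.3 = 1.537 mg/L.
164 L/s = 0.164 m³/s.
After input B: C = (170.3·1.537 + 0.164·34) / 170.5 = 1.568 mg/L.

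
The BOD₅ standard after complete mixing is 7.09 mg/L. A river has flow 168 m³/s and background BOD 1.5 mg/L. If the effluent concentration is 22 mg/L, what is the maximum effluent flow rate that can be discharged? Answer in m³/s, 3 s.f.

63.0 m³/s

Mass balance at complete mixing: C_std·(Q_w + Q_r) = Q_w·C_e + Q_r·C_b.
Rearranging, Q_w = Q_r·(C_std − C_b)/(C_e − C_std) = 168·(7.09 − 1.5) / (22 − 7.09) = 62.99 m³/s.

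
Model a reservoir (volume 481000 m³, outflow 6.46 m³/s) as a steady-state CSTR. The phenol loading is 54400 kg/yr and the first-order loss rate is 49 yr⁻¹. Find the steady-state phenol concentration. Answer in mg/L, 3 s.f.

Outflow Q = 6.46 m³/s × 3.156e+07 s/yr = 2.039e+08 m³/yr.
Steady-state CSTR mass balance: W = Q·C + k·V·C, so C = W/(Q + kV).
Q + kV = 2.039e+08 + 49·481000 = 2.274e+08 m³/yr.
C = 54400/2.274e+08 = 0.0002392 kg/m³ = 0.2392 mg/L.

0.239 mg/L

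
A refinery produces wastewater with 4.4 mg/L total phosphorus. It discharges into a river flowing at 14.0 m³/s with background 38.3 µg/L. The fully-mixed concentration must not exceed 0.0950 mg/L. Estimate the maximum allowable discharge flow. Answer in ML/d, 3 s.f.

15.9 ML/d

38.3 µg/L = 0.0383 mg/L.
Mass balance at complete mixing: C_std·(Q_w + Q_r) = Q_w·C_e + Q_r·C_b.
Rearranging, Q_w = Q_r·(C_std − C_b)/(C_e − C_std) = 14.0·(0.095 − 0.0383) / (4.4 − 0.095) = 0.1844 m³/s.
= 15.93 ML/d.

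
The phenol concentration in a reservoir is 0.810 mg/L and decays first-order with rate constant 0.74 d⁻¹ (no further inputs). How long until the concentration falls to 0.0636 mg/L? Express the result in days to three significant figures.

t = ln(C₀/C)/k = ln(0.810/0.0636)/0.74 = 2.544/0.74 = 3.438 d.

3.44 d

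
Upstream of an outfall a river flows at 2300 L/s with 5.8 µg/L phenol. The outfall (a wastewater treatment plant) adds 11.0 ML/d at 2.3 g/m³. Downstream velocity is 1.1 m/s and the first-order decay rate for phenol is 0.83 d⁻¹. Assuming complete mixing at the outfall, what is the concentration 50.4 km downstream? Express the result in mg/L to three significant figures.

11.0 ML/d = 0.1273 m³/s.
2300 L/s = 2.3 m³/s.
5.8 µg/L = 0.0058 mg/L.
After complete mixing, C₀ = (0.1273·2.3 + 2.3·0.0058) / 2.427 = 0.1261 mg/L.
Travel time t = 5.04e+04 m / 1.1 m/s = 4.582e+04 s = 0.5303 d.
C = 0.1261·exp(−0.83·0.5303) = 0.1261·0.6439 = 0.08122 mg/L.

0.0812 mg/L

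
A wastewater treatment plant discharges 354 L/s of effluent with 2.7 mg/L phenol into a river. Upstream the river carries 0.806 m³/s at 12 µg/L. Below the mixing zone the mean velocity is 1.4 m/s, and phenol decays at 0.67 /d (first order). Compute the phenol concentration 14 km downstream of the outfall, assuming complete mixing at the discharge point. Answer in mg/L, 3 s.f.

354 L/s = 0.354 m³/s.
12 µg/L = 0.012 mg/L.
After complete mixing, C₀ = (0.354·2.7 + 0.806·0.012) / 1.16 = 0.8323 mg/L.
Travel time t = 1.4e+04 m / 1.4 m/s = 1e+04 s = 0.1157 d.
C = 0.8323·exp(−0.67·0.1157) = 0.8323·0.9254 = 0.7702 mg/L.

0.770 mg/L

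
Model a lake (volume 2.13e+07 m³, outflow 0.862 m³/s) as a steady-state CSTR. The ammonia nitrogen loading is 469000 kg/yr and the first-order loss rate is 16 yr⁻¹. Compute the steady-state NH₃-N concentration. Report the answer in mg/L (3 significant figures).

1.27 mg/L

Outflow Q = 0.862 m³/s × 3.156e+07 s/yr = 2.72e+07 m³/yr.
Steady-state CSTR mass balance: W = Q·C + k·V·C, so C = W/(Q + kV).
Q + kV = 2.72e+07 + 16·2.13e+07 = 3.68e+08 m³/yr.
C = 469000/3.68e+08 = 0.001274 kg/m³ = 1.274 mg/L.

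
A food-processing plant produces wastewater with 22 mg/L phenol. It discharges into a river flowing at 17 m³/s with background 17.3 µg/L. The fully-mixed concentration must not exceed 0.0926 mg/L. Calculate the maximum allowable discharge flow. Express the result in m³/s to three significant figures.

17.3 µg/L = 0.0173 mg/L.
Mass balance at complete mixing: C_std·(Q_w + Q_r) = Q_w·C_e + Q_r·C_b.
Rearranging, Q_w = Q_r·(C_std − C_b)/(C_e − C_std) = 17·(0.0926 − 0.0173) / (22 − 0.0926) = 0.05843 m³/s.

0.0584 m³/s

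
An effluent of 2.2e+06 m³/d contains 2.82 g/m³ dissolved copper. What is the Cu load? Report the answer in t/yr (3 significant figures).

2270 t/yr

2.2e+06 m³/d = 25.46 m³/s.
Mass flux = Q·C = 25.46 m³/s × 2.82 g/m³ = 71.81 g/s.
= 71.81 g/s × 31.56 = 2266 t/yr.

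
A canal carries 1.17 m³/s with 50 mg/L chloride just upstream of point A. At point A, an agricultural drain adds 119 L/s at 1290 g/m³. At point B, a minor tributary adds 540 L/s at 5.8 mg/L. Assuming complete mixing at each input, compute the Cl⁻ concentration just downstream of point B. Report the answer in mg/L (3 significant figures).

119 L/s = 0.119 m³/s.
After input A: C = (1.17·50 + 0.119·1290) / 1.289 = 164.5 mg/L.
540 L/s = 0.54 m³/s.
After input B: C = (1.289·164.5 + 0.54·5.8) / 1.829 = 117.6 mg/L.

118 mg/L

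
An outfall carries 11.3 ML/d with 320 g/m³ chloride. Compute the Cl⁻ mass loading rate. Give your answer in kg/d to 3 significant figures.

3620 kg/d

11.3 ML/d = 0.1308 m³/s.
Mass flux = Q·C = 0.1308 m³/s × 320 g/m³ = 41.85 g/s.
= 41.85 g/s × 86.4 = 3616 kg/d.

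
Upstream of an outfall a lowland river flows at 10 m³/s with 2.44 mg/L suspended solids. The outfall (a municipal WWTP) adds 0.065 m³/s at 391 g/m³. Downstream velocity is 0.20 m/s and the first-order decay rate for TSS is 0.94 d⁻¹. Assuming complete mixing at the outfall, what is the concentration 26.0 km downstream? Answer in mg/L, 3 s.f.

1.20 mg/L

After complete mixing, C₀ = (0.065·391 + 10·2.44) / 10.06 = 4.949 mg/L.
Travel time t = 2.6e+04 m / 0.20 m/s = 1.3e+05 s = 1.505 d.
C = 4.949·exp(−0.94·1.505) = 4.949·0.2431 = 1.203 mg/L.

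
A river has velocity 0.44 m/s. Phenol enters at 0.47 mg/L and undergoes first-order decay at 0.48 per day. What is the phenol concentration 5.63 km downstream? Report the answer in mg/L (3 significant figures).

Travel time t = 5.63 km / 0.44 m/s = 5630/0.44 = 1.28e+04 s = 0.1481 d.
First-order decay: C = 0.47·exp(−0.48·0.1481) = 0.47·0.9314 = 0.4377 mg/L.

0.438 mg/L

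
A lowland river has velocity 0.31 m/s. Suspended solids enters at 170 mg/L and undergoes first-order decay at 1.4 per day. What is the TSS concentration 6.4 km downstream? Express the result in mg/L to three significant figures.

Travel time t = 6.4 km / 0.31 m/s = 6400/0.31 = 2.065e+04 s = 0.2389 d.
First-order decay: C = 170·exp(−1.4·0.2389) = 170·0.7157 = 121.7 mg/L.

122 mg/L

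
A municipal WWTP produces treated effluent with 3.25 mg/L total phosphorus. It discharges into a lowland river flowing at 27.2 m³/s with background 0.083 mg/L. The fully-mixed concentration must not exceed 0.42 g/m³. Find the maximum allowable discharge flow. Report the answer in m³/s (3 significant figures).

Mass balance at complete mixing: C_std·(Q_w + Q_r) = Q_w·C_e + Q_r·C_b.
Rearranging, Q_w = Q_r·(C_std − C_b)/(C_e − C_std) = 27.2·(0.42 − 0.083) / (3.25 − 0.42) = 3.239 m³/s.

3.24 m³/s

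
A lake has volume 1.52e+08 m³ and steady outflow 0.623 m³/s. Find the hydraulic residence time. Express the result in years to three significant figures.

Q = 0.623 m³/s × 3.156e+07 s/yr = 1.966e+07 m³/yr.
Hydraulic residence time τ = V/Q = 1.52e+08/1.966e+07 = 7.731 yr.

7.73 yr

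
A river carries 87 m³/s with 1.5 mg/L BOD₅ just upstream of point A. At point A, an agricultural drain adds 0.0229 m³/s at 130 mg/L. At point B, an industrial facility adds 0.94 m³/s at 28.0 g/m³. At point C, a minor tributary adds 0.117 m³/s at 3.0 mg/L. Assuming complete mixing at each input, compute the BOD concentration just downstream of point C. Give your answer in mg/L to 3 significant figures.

1.82 mg/L

After input A: C = (87·1.5 + 0.0229·130) / 87.02 = 1.534 mg/L.
After input B: C = (87.02·1.534 + 0.94·28) / 87.96 = 1.817 mg/L.
After input C: C = (87.96·1.817 + 0.117·3) / 88.08 = 1.818 mg/L.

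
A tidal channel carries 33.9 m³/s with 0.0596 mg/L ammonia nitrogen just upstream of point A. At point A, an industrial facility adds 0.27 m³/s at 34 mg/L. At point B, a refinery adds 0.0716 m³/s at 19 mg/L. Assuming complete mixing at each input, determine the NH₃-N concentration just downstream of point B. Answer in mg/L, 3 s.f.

0.367 mg/L

After input A: C = (33.9·0.0596 + 0.27·34) / 34.17 = 0.3278 mg/L.
After input B: C = (34.17·0.3278 + 0.0716·19) / 34.24 = 0.3668 mg/L.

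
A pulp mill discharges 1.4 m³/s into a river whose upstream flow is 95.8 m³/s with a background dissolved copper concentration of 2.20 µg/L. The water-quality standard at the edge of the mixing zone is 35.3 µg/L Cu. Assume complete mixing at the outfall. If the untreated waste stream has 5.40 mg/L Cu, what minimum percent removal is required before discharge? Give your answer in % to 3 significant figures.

2.20 µg/L = 0.0022 mg/L.
35.3 µg/L = 0.0353 mg/L.
Mass balance: 0.0353·97.2 = 1.4·Cₑ + 95.8·0.0022.
Cₑ = (3.431 − 0.2108) / 1.4 = 2.3 mg/L.
Required removal = 1 − 2.3/5.40 = 57.4 %.

57.4 %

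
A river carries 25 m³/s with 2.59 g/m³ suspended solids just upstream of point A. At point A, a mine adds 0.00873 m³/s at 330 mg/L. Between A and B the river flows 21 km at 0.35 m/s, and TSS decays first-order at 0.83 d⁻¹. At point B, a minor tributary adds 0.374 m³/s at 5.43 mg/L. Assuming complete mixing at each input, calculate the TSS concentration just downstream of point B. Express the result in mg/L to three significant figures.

After input A: C = (25·2.59 + 0.00873·330) / 25.01 = 2.704 mg/L.
Over the 21 km reach to input B (t = 6e+04 s = 0.6944 d), decay gives C = 2.704·exp(−0.83·0.6944) = 1.52 mg/L.
After input B: C = (25.01·1.52 + 0.374·5.43) / 25.38 = 1.577 mg/L.

1.58 mg/L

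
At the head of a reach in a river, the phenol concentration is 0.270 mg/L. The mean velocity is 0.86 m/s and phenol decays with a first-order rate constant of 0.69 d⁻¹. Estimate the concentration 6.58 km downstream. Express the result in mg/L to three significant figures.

Travel time t = 6.58 km / 0.86 m/s = 6580/0.86 = 7651 s = 0.08856 d.
First-order decay: C = 0.270·exp(−0.69·0.08856) = 0.270·0.9407 = 0.254 mg/L.

0.254 mg/L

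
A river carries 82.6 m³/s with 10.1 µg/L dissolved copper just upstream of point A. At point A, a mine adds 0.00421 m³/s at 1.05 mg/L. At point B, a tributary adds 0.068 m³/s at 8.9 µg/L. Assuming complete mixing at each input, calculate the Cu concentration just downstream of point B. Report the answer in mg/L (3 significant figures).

10.1 µg/L = 0.0101 mg/L.
After input A: C = (82.6·0.0101 + 0.00421·1.05) / 82.6 = 0.01015 mg/L.
8.9 µg/L = 0.0089 mg/L.
After input B: C = (82.6·0.01015 + 0.068·0.0089) / 82.67 = 0.01015 mg/L.

0.0102 mg/L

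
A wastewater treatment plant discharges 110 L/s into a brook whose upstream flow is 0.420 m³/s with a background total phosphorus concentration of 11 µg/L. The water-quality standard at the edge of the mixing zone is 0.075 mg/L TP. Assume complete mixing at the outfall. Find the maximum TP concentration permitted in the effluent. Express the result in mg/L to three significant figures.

110 L/s = 0.11 m³/s.
11 µg/L = 0.011 mg/L.
Mass balance: 0.075·0.53 = 0.11·Cₑ + 0.42·0.011.
Cₑ = (0.03975 − 0.00462) / 0.11 = 0.3194 mg/L.

0.319 mg/L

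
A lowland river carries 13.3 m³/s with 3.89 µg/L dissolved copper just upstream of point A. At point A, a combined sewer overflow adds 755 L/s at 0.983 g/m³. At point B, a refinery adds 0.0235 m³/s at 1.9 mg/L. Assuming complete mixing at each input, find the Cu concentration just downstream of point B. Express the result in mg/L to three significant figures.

3.89 µg/L = 0.00389 mg/L.
755 L/s = 0.755 m³/s.
After input A: C = (13.3·0.00389 + 0.755·0.983) / 14.06 = 0.05649 mg/L.
After input B: C = (14.06·0.05649 + 0.0235·1.9) / 14.08 = 0.05956 mg/L.

0.0596 mg/L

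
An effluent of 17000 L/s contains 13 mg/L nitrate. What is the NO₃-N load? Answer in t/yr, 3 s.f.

6970 t/yr

17000 L/s = 17 m³/s.
Mass flux = Q·C = 17 m³/s × 13 g/m³ = 221 g/s.
= 221 g/s × 31.56 = 6974 t/yr.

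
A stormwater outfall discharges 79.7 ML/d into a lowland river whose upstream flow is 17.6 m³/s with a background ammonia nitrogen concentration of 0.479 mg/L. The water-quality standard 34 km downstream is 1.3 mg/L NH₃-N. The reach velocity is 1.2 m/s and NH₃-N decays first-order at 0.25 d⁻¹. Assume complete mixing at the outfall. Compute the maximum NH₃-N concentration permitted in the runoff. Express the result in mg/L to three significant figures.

79.7 ML/d = 0.9225 m³/s.
Travel time to the compliance point: t = 3.4e+04/1.2 = 2.833e+04 s = 0.3279 d; decay factor exp(−0.25·0.3279) = 0.9213.
So the concentration just after mixing may be at most 1.3/0.9213 = 1.411 mg/L.
Mass balance: 1.411·18.52 = 0.9225·Cₑ + 17.6·0.479.
Cₑ = (26.14 − 8.43) / 0.9225 = 19.19 mg/L.

19.2 mg/L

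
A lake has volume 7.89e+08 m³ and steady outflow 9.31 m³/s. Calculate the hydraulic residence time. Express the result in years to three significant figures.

2.69 yr

Q = 9.31 m³/s × 3.156e+07 s/yr = 2.938e+08 m³/yr.
Hydraulic residence time τ = V/Q = 7.89e+08/2.938e+08 = 2.685 yr.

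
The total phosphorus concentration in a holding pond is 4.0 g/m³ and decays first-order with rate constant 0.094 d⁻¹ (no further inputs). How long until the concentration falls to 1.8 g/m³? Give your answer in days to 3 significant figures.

8.49 d

t = ln(C₀/C)/k = ln(4.0/1.8)/0.094 = 0.7985/0.094 = 8.495 d.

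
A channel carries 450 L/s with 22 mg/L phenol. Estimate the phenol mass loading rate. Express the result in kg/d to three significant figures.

855 kg/d

450 L/s = 0.45 m³/s.
Mass flux = Q·C = 0.45 m³/s × 22 g/m³ = 9.9 g/s.
= 9.9 g/s × 86.4 = 855.4 kg/d.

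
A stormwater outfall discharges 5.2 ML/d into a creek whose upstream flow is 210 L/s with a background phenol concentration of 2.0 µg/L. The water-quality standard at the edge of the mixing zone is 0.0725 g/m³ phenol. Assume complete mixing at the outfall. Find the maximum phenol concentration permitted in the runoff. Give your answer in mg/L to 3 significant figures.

0.318 mg/L

5.2 ML/d = 0.06019 m³/s.
210 L/s = 0.21 m³/s.
2.0 µg/L = 0.002 mg/L.
Mass balance: 0.0725·0.2702 = 0.06019·Cₑ + 0.21·0.002.
Cₑ = (0.01959 − 0.00042) / 0.06019 = 0.3185 mg/L.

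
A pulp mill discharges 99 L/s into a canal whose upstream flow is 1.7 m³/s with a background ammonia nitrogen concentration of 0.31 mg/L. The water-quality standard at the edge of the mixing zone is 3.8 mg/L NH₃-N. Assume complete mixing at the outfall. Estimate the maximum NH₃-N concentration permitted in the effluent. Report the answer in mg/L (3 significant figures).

99 L/s = 0.099 m³/s.
Mass balance: 3.8·1.799 = 0.099·Cₑ + 1.7·0.31.
Cₑ = (6.836 − 0.527) / 0.099 = 63.73 mg/L.

63.7 mg/L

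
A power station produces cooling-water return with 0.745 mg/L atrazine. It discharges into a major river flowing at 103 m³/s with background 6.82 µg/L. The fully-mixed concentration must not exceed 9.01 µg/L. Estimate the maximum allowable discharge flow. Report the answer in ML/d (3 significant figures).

26.5 ML/d

6.82 µg/L = 0.00682 mg/L.
9.01 µg/L = 0.00901 mg/L.
Mass balance at complete mixing: C_std·(Q_w + Q_r) = Q_w·C_e + Q_r·C_b.
Rearranging, Q_w = Q_r·(C_std − C_b)/(C_e − C_std) = 103·(0.00901 − 0.00682) / (0.745 − 0.00901) = 0.3065 m³/s.
= 26.48 ML/d.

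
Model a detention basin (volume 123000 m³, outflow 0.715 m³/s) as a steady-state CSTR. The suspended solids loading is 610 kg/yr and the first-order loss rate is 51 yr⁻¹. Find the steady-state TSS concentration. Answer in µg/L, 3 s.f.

21.2 µg/L

Outflow Q = 0.715 m³/s × 3.156e+07 s/yr = 2.256e+07 m³/yr.
Steady-state CSTR mass balance: W = Q·C + k·V·C, so C = W/(Q + kV).
Q + kV = 2.256e+07 + 51·123000 = 2.884e+07 m³/yr.
C = 610/2.884e+07 = 2.115e-05 kg/m³ = 0.02115 mg/L = 21.15 µg/L.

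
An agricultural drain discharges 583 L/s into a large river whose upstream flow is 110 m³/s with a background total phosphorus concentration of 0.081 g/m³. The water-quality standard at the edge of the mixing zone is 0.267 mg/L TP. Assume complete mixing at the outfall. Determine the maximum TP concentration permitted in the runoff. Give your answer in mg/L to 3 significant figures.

35.4 mg/L

583 L/s = 0.583 m³/s.
Mass balance: 0.267·110.6 = 0.583·Cₑ + 110·0.081.
Cₑ = (29.53 − 8.91) / 0.583 = 35.36 mg/L.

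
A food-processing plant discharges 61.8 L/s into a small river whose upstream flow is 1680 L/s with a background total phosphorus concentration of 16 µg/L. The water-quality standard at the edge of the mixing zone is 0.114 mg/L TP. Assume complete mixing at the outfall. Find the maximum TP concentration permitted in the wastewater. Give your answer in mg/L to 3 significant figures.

61.8 L/s = 0.0618 m³/s.
1680 L/s = 1.68 m³/s.
16 µg/L = 0.016 mg/L.
Mass balance: 0.114·1.742 = 0.0618·Cₑ + 1.68·0.016.
Cₑ = (0.1986 − 0.02688) / 0.0618 = 2.778 mg/L.

2.78 mg/L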